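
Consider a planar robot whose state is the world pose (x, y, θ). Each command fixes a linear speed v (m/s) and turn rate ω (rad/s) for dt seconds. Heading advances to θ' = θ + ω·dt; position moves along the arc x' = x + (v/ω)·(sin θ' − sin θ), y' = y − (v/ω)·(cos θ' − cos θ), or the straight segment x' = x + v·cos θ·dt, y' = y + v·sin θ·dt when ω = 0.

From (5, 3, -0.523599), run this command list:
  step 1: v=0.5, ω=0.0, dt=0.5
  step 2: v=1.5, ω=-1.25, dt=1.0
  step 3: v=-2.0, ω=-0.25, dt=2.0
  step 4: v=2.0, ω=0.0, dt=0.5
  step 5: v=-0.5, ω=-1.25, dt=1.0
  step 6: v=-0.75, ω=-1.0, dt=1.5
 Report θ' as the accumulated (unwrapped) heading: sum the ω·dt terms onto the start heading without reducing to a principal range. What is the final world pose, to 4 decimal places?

step 1: θ'=-0.5236 (straight) → pose (5.2165, 2.8750, -0.5236)
step 2: θ'=-1.7736 (R=-1.2000) → pose (5.7919, 1.5941, -1.7736)
step 3: θ'=-2.2736 (R=8.0000) → pose (7.5237, 5.1536, -2.2736)
step 4: θ'=-2.2736 (straight) → pose (6.8773, 4.3906, -2.2736)
step 5: θ'=-3.5236 (R=0.4000) → pose (7.3317, 4.5032, -3.5236)
step 6: θ'=-5.0236 (R=0.7500) → pose (7.7660, 3.5776, -5.0236)

(7.7660, 3.5776, -5.0236)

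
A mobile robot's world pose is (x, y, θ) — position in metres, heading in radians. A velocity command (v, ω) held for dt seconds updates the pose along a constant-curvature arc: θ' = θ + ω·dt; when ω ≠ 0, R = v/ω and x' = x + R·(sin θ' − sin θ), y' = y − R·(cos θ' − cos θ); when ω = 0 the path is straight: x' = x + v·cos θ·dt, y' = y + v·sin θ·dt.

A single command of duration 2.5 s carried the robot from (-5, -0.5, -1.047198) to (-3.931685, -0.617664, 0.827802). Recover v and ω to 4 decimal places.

v = 0.5000, ω = 0.7500

Δθ = 0.827802 − -1.047198 = 1.875000
ω = Δθ/dt = 1.875000/2.5 = 0.7500
R = Δx/(sin θ' − sin θ) = 0.6667
v = R·ω = 0.6667·0.7500 = 0.5000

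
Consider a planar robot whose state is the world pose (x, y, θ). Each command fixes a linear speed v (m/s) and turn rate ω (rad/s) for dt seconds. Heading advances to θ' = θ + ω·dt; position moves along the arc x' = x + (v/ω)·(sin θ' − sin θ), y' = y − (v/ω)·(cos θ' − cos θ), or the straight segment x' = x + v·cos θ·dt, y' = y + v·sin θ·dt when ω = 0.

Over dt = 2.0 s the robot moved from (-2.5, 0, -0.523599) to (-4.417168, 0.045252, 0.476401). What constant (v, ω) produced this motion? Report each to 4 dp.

Δθ = 0.476401 − -0.523599 = 1.000000
ω = Δθ/dt = 1.000000/2.0 = 0.5000
R = Δx/(sin θ' − sin θ) = -2.0000
v = R·ω = -2.0000·0.5000 = -1.0000

v = -1.0000, ω = 0.5000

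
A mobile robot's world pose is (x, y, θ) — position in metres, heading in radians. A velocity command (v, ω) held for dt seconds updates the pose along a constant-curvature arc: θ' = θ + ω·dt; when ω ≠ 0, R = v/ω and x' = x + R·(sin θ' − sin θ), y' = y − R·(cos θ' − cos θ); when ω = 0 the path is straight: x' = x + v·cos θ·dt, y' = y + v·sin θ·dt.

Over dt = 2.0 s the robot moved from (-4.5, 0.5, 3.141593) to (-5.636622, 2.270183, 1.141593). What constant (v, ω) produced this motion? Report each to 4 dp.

Δθ = 1.141593 − 3.141593 = -2.000000
ω = Δθ/dt = -2.000000/2.0 = -1.0000
R = −Δy/(cos θ' − cos θ) = -1.2500
v = R·ω = -1.2500·-1.0000 = 1.2500

v = 1.2500, ω = -1.0000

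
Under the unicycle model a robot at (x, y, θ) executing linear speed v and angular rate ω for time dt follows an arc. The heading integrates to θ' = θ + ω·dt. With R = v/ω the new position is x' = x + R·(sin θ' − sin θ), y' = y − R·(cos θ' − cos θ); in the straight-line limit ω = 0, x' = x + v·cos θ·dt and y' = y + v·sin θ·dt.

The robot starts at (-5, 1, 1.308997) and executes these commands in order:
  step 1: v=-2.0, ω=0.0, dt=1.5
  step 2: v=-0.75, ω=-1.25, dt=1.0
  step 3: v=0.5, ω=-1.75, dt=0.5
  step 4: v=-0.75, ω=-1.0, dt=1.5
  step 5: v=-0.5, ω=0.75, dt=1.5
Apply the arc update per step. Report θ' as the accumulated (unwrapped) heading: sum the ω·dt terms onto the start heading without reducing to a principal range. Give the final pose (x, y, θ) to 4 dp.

(-5.9714, -0.7092, -1.1910)

step 1: θ'=1.3090 (straight) → pose (-5.7765, -1.8978, 1.3090)
step 2: θ'=0.0590 (R=0.6000) → pose (-6.3206, -2.3414, 0.0590)
step 3: θ'=-0.8160 (R=-0.2857) → pose (-6.0957, -2.4309, -0.8160)
step 4: θ'=-2.3160 (R=0.7500) → pose (-6.1006, -1.4085, -2.3160)
step 5: θ'=-1.1910 (R=-0.6667) → pose (-5.9714, -0.7092, -1.1910)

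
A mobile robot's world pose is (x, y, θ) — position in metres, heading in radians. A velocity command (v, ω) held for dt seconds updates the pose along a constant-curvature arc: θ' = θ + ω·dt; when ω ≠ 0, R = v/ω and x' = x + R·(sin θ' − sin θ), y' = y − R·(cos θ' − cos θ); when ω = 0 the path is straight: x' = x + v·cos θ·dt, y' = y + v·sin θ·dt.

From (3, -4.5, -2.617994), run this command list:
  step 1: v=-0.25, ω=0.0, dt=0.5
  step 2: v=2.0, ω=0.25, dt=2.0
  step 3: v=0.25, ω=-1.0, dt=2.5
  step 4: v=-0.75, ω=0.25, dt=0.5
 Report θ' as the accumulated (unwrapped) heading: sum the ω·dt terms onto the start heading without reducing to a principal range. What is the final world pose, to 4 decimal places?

(-0.1275, -7.4670, -4.4930)

step 1: θ'=-2.6180 (straight) → pose (3.1083, -4.4375, -2.6180)
step 2: θ'=-2.1180 (R=8.0000) → pose (0.2764, -7.2033, -2.1180)
step 3: θ'=-4.6180 (R=-0.2500) → pose (-0.1860, -7.0968, -4.6180)
step 4: θ'=-4.4930 (R=-3.0000) → pose (-0.1275, -7.4670, -4.4930)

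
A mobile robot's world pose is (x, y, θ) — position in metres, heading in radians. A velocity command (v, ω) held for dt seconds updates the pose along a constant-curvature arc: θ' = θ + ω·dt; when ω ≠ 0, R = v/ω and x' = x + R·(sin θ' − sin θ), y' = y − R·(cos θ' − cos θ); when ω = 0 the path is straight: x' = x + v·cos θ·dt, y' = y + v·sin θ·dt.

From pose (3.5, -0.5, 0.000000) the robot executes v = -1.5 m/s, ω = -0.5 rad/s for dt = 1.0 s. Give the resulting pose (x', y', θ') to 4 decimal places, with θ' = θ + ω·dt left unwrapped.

θ' = 0.0000 + -0.5·1.0 = -0.5000
R = v/ω = -1.5/-0.5 = 3.0000
x' = 3.5 + 3.0000·(sin -0.5000 − sin 0.0000) = 2.0617
y' = -0.5 − 3.0000·(cos -0.5000 − cos 0.0000) = -0.1327

(2.0617, -0.1327, -0.5000)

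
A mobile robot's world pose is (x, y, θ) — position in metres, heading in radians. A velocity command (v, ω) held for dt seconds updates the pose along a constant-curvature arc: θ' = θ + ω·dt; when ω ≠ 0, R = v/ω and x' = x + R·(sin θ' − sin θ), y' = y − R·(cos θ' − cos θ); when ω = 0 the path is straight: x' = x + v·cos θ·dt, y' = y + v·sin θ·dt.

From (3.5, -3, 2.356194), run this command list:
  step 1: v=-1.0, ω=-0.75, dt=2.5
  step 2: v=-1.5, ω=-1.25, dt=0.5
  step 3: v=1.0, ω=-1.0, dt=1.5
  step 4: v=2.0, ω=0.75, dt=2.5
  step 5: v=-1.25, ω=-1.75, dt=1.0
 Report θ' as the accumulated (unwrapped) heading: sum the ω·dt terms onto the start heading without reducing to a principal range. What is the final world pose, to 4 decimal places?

step 1: θ'=0.4812 (R=1.3333) → pose (3.1743, -5.1247, 0.4812)
step 2: θ'=-0.1438 (R=1.2000) → pose (2.4469, -5.2486, -0.1438)
step 3: θ'=-1.6438 (R=-1.0000) → pose (3.3010, -6.3112, -1.6438)
step 4: θ'=0.2312 (R=2.6667) → pose (6.5716, -9.1015, 0.2312)
step 5: θ'=-1.5188 (R=0.7143) → pose (5.6946, -8.4433, -1.5188)

(5.6946, -8.4433, -1.5188)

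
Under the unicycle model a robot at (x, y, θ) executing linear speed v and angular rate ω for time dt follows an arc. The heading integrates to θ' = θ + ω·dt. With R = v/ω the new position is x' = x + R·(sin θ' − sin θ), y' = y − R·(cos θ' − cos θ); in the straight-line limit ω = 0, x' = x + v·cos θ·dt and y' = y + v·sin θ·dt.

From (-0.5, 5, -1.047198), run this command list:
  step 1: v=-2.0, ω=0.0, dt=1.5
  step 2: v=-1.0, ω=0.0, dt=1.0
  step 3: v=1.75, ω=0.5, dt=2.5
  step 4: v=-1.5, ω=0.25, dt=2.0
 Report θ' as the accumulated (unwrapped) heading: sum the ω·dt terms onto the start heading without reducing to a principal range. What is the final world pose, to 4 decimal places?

(-1.4336, 5.4870, 0.7028)

step 1: θ'=-1.0472 (straight) → pose (-2.0000, 7.5981, -1.0472)
step 2: θ'=-1.0472 (straight) → pose (-2.5000, 8.4641, -1.0472)
step 3: θ'=0.2028 (R=3.5000) → pose (1.2360, 6.7858, 0.2028)
step 4: θ'=0.7028 (R=-6.0000) → pose (-1.4336, 5.4870, 0.7028)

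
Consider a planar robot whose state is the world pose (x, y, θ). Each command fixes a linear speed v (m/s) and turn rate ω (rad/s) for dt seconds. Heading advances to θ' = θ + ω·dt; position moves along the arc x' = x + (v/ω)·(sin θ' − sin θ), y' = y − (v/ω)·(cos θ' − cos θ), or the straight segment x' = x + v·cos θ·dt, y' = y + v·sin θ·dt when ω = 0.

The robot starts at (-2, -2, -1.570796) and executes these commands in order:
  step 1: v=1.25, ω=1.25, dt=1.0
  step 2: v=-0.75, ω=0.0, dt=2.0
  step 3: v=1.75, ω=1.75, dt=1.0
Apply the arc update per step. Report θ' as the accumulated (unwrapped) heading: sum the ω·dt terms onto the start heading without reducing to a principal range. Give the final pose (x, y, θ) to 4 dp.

(-1.4335, -1.6681, 1.4292)

step 1: θ'=-0.3208 (R=1.0000) → pose (-1.3153, -2.9490, -0.3208)
step 2: θ'=-0.3208 (straight) → pose (-2.7388, -2.4760, -0.3208)
step 3: θ'=1.4292 (R=1.0000) → pose (-1.4335, -1.6681, 1.4292)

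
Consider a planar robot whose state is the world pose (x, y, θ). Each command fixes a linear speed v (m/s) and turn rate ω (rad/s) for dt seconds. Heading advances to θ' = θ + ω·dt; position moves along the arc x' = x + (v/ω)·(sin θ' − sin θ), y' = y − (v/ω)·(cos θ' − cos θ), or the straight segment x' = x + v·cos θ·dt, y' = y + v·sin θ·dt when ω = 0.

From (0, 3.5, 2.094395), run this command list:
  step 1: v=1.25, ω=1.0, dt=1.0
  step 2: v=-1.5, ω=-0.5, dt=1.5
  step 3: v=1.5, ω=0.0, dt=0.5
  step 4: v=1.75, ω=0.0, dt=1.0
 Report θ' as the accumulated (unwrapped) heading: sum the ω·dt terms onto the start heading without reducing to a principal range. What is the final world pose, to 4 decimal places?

(-0.7657, 5.0116, 2.3444)

step 1: θ'=3.0944 (R=1.2500) → pose (-1.0236, 4.1236, 3.0944)
step 2: θ'=2.3444 (R=3.0000) → pose (0.9811, 3.2231, 2.3444)
step 3: θ'=2.3444 (straight) → pose (0.4571, 3.7596, 2.3444)
step 4: θ'=2.3444 (straight) → pose (-0.7657, 5.0116, 2.3444)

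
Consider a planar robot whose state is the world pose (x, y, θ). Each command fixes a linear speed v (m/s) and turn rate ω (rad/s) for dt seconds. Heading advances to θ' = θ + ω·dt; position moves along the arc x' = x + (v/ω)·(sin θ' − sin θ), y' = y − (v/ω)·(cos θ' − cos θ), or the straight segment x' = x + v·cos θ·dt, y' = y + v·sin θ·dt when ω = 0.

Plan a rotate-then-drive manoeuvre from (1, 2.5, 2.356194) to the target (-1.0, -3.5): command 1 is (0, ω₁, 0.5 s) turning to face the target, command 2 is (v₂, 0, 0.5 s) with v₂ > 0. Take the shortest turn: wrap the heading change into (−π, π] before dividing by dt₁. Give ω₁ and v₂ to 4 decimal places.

heading to target = atan2(-3.5−2.5, -1−1) = -1.8925
Δθ = wrap(-1.8925 − 2.3562) = 2.0344; ω₁ = Δθ/dt₁ = 4.0689
distance = √((-1−1)² + (-3.5−2.5)²) = 6.3246; v₂ = distance/dt₂ = 12.6491

ω₁ = 4.0689, v₂ = 12.6491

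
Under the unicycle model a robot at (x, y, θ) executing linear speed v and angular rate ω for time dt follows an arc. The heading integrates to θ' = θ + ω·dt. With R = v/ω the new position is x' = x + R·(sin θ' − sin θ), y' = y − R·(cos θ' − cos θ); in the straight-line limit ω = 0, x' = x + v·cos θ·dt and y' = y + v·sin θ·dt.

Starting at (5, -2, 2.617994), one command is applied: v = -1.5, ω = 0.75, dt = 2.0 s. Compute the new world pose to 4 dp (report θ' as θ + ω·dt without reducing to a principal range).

(7.6570, -1.3880, 4.1180)

θ' = 2.6180 + 0.75·2.0 = 4.1180
R = v/ω = -1.5/0.75 = -2.0000
x' = 5 + -2.0000·(sin 4.1180 − sin 2.6180) = 7.6570
y' = -2 − -2.0000·(cos 4.1180 − cos 2.6180) = -1.3880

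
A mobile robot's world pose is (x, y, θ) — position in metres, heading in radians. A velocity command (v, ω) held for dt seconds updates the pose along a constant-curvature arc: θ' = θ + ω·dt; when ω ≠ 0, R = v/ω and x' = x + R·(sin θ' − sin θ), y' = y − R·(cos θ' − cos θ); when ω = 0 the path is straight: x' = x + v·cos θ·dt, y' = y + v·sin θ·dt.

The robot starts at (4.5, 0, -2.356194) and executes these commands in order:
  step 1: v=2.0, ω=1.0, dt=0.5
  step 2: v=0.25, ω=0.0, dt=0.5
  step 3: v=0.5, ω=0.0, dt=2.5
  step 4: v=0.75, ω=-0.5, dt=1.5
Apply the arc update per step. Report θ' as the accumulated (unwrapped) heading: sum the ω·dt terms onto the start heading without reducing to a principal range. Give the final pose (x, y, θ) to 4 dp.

step 1: θ'=-1.8562 (R=2.0000) → pose (3.9951, -0.8511, -1.8562)
step 2: θ'=-1.8562 (straight) → pose (3.9599, -0.9711, -1.8562)
step 3: θ'=-1.8562 (straight) → pose (3.6080, -2.1705, -1.8562)
step 4: θ'=-2.6062 (R=-1.5000) → pose (2.9339, -3.0383, -2.6062)

(2.9339, -3.0383, -2.6062)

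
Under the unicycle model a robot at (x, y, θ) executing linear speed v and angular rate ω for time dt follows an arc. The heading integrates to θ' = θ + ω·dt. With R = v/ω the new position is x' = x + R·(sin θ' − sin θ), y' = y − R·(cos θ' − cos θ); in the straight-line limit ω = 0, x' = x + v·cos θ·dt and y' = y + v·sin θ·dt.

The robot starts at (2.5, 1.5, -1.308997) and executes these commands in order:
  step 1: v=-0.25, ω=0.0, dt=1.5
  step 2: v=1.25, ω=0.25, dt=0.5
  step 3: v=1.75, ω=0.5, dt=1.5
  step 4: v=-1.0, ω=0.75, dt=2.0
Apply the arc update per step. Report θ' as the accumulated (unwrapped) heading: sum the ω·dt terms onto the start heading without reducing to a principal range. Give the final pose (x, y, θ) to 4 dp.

(2.6439, -1.1499, 1.0660)

step 1: θ'=-1.3090 (straight) → pose (2.4029, 1.8622, -1.3090)
step 2: θ'=-1.1840 (R=5.0000) → pose (2.6020, 1.2702, -1.1840)
step 3: θ'=-0.4340 (R=3.5000) → pose (4.3716, -0.5850, -0.4340)
step 4: θ'=1.0660 (R=-1.3333) → pose (2.6439, -1.1499, 1.0660)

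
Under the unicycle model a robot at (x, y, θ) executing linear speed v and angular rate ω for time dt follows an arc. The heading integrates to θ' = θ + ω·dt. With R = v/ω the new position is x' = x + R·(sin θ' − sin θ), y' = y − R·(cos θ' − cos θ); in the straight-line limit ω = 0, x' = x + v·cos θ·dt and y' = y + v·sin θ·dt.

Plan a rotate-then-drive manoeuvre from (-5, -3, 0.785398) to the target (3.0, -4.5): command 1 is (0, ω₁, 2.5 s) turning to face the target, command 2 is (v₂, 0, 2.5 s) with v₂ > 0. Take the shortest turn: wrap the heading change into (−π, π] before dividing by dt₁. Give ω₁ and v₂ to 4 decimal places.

heading to target = atan2(-4.5−-3, 3−-5) = -0.1853
Δθ = wrap(-0.1853 − 0.7854) = -0.9707; ω₁ = Δθ/dt₁ = -0.3883
distance = √((3−-5)² + (-4.5−-3)²) = 8.1394; v₂ = distance/dt₂ = 3.2558

ω₁ = -0.3883, v₂ = 3.2558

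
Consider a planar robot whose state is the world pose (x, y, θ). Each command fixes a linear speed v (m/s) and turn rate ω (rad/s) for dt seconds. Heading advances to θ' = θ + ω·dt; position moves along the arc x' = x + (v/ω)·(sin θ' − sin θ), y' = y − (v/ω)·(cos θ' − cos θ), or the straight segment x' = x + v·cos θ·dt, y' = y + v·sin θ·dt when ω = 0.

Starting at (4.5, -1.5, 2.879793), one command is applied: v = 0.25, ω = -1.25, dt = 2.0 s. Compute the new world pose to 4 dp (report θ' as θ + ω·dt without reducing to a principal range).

(4.4776, -1.1211, 0.3798)

θ' = 2.8798 + -1.25·2.0 = 0.3798
R = v/ω = 0.25/-1.25 = -0.2000
x' = 4.5 + -0.2000·(sin 0.3798 − sin 2.8798) = 4.4776
y' = -1.5 − -0.2000·(cos 0.3798 − cos 2.8798) = -1.1211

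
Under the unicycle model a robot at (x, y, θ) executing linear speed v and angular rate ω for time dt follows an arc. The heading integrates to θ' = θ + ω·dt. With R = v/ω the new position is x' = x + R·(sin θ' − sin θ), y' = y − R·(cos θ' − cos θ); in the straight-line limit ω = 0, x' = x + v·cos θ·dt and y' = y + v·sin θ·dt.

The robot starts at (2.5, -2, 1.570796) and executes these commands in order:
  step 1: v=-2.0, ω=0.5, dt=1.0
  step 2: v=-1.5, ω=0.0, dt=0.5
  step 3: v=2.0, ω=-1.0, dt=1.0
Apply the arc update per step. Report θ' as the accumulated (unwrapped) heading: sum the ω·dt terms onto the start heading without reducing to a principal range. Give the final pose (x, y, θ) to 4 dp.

(3.3492, -2.6582, 1.0708)

step 1: θ'=2.0708 (R=-4.0000) → pose (2.9897, -3.9177, 2.0708)
step 2: θ'=2.0708 (straight) → pose (3.3492, -4.5759, 2.0708)
step 3: θ'=1.0708 (R=-2.0000) → pose (3.3492, -2.6582, 1.0708)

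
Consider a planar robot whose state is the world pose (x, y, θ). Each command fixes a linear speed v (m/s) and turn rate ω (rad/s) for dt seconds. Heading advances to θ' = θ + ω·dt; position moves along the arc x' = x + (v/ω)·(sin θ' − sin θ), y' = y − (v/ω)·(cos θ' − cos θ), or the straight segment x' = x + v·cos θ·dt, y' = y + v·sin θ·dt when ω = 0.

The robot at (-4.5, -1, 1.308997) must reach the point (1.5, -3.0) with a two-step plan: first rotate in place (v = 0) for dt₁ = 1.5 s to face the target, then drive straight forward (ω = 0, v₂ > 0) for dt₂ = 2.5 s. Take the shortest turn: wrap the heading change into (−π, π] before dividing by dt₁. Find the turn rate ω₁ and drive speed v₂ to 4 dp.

ω₁ = -1.0872, v₂ = 2.5298

heading to target = atan2(-3−-1, 1.5−-4.5) = -0.3218
Δθ = wrap(-0.3218 − 1.3090) = -1.6307; ω₁ = Δθ/dt₁ = -1.0872
distance = √((1.5−-4.5)² + (-3−-1)²) = 6.3246; v₂ = distance/dt₂ = 2.5298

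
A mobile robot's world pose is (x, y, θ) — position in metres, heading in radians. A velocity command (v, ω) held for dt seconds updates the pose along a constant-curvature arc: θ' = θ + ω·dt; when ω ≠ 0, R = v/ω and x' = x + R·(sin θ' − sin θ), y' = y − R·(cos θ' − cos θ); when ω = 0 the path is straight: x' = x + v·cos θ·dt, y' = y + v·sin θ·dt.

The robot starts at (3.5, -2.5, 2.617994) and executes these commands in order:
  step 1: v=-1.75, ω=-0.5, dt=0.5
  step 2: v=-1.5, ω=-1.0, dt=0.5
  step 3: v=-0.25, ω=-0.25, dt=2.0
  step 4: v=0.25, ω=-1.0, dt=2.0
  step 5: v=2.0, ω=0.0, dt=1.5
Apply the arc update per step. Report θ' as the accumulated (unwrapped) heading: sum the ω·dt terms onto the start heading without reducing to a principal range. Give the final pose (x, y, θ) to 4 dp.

(7.4181, -5.7762, -0.6320)

step 1: θ'=2.3680 (R=3.5000) → pose (4.1955, -3.0272, 2.3680)
step 2: θ'=1.8680 (R=1.5000) → pose (4.5817, -3.6610, 1.8680)
step 3: θ'=1.3680 (R=1.0000) → pose (4.6050, -4.1553, 1.3680)
step 4: θ'=-0.6320 (R=-0.2500) → pose (4.9976, -4.0039, -0.6320)
step 5: θ'=-0.6320 (straight) → pose (7.4181, -5.7762, -0.6320)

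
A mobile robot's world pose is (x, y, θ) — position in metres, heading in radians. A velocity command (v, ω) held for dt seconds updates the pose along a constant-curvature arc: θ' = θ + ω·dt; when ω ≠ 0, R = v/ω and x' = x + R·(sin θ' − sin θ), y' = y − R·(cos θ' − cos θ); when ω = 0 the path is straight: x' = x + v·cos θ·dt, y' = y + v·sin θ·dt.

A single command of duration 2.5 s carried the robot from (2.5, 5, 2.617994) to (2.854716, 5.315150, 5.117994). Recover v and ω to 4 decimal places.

Δθ = 5.117994 − 2.617994 = 2.500000
ω = Δθ/dt = 2.500000/2.5 = 1.0000
R = Δx/(sin θ' − sin θ) = -0.2500
v = R·ω = -0.2500·1.0000 = -0.2500

v = -0.2500, ω = 1.0000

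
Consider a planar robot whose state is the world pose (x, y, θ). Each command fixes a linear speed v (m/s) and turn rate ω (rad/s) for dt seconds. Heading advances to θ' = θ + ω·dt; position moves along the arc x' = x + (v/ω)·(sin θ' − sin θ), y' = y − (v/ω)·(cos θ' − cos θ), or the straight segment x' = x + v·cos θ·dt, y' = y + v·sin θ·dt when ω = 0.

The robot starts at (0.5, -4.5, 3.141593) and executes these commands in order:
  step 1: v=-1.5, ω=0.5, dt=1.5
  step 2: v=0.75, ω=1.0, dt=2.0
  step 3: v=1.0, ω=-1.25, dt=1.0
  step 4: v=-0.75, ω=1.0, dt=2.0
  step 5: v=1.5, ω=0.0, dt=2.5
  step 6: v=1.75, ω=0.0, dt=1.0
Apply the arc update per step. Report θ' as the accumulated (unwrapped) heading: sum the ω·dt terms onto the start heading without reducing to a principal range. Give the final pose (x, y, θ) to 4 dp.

(7.4019, -3.0484, 6.6416)

step 1: θ'=3.8916 (R=-3.0000) → pose (2.5449, -3.6951, 3.8916)
step 2: θ'=5.8916 (R=0.7500) → pose (2.7699, -4.9371, 5.8916)
step 3: θ'=4.6416 (R=-0.8000) → pose (3.2626, -5.7331, 4.6416)
step 4: θ'=6.6416 (R=-0.7500) → pose (2.2514, -4.9777, 6.6416)
step 5: θ'=6.6416 (straight) → pose (5.7631, -3.6623, 6.6416)
step 6: θ'=6.6416 (straight) → pose (7.4019, -3.0484, 6.6416)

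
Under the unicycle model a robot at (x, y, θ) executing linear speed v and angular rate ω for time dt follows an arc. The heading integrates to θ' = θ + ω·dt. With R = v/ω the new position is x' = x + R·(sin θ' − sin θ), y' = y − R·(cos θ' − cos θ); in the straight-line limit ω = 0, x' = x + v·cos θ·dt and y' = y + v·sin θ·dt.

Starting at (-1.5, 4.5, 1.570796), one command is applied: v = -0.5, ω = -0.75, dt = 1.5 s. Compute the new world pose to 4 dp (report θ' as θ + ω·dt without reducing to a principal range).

(-1.8792, 3.8985, 0.4458)

θ' = 1.5708 + -0.75·1.5 = 0.4458
R = v/ω = -0.5/-0.75 = 0.6667
x' = -1.5 + 0.6667·(sin 0.4458 − sin 1.5708) = -1.8792
y' = 4.5 − 0.6667·(cos 0.4458 − cos 1.5708) = 3.8985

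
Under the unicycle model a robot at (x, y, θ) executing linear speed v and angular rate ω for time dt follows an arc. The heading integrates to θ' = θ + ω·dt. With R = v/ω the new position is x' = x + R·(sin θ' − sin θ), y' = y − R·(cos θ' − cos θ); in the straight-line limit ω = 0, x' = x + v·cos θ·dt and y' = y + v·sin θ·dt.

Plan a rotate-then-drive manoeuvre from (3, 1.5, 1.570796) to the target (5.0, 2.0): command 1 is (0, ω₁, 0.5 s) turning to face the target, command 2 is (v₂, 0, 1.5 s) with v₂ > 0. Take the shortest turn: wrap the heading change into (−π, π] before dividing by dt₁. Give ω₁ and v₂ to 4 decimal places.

heading to target = atan2(2−1.5, 5−3) = 0.2450
Δθ = wrap(0.2450 − 1.5708) = -1.3258; ω₁ = Δθ/dt₁ = -2.6516
distance = √((5−3)² + (2−1.5)²) = 2.0616; v₂ = distance/dt₂ = 1.3744

ω₁ = -2.6516, v₂ = 1.3744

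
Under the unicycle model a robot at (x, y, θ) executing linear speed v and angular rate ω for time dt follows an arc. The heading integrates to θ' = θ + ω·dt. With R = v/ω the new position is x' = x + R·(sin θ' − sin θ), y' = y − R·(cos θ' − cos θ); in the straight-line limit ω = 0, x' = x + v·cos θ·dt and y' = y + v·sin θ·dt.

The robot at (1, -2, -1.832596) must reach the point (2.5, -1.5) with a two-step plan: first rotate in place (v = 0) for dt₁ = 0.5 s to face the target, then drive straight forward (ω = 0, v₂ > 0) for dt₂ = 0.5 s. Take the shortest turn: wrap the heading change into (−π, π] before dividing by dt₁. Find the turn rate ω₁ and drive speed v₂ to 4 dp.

ω₁ = 4.3087, v₂ = 3.1623

heading to target = atan2(-1.5−-2, 2.5−1) = 0.3218
Δθ = wrap(0.3218 − -1.8326) = 2.1543; ω₁ = Δθ/dt₁ = 4.3087
distance = √((2.5−1)² + (-1.5−-2)²) = 1.5811; v₂ = distance/dt₂ = 3.1623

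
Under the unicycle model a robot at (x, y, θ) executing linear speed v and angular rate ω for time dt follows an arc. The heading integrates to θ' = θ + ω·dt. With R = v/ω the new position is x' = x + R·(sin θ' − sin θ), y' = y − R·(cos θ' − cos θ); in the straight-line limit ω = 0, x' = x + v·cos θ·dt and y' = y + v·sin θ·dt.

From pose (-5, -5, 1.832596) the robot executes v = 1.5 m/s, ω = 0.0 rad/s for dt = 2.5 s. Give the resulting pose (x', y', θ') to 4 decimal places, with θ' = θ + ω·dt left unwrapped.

θ' = 1.8326 + 0.0·2.5 = 1.8326
ω = 0 → straight: x' = -5 + 1.5·cos(1.8326)·2.5 = -5.9706
y' = -5 + 1.5·sin(1.8326)·2.5 = -1.3778

(-5.9706, -1.3778, 1.8326)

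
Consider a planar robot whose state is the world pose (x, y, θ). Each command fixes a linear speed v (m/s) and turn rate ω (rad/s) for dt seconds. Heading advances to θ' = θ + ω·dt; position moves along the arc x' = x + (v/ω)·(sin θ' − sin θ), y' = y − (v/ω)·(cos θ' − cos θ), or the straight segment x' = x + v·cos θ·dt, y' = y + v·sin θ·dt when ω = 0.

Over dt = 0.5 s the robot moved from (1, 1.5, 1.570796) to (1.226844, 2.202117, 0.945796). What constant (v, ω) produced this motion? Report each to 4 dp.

v = 1.5000, ω = -1.2500

Δθ = 0.945796 − 1.570796 = -0.625000
ω = Δθ/dt = -0.625000/0.5 = -1.2500
R = −Δy/(cos θ' − cos θ) = -1.2000
v = R·ω = -1.2000·-1.2500 = 1.5000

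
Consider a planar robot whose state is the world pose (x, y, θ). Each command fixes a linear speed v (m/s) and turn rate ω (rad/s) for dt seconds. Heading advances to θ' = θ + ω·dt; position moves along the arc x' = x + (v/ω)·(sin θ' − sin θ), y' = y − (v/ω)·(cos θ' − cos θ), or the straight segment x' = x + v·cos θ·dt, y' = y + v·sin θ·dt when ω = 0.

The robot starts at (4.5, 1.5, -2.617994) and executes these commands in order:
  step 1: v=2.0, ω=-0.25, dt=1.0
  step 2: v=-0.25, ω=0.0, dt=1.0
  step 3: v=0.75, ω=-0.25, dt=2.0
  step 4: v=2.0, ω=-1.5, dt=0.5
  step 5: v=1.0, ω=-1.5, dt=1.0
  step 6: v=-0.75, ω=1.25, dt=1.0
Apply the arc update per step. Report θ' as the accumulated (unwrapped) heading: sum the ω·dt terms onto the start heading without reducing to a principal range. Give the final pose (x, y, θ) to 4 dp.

(0.5593, 1.5341, -4.3680)

step 1: θ'=-2.8680 (R=-8.0000) → pose (2.6616, 0.7258, -2.8680)
step 2: θ'=-2.8680 (straight) → pose (2.9023, 0.7933, -2.8680)
step 3: θ'=-3.3680 (R=-3.0000) → pose (1.4183, 0.7583, -3.3680)
step 4: θ'=-4.1180 (R=-1.3333) → pose (0.6129, 1.3109, -4.1180)
step 5: θ'=-5.6180 (R=-0.6667) → pose (0.7538, 2.2088, -5.6180)
step 6: θ'=-4.3680 (R=-0.6000) → pose (0.5593, 1.5341, -4.3680)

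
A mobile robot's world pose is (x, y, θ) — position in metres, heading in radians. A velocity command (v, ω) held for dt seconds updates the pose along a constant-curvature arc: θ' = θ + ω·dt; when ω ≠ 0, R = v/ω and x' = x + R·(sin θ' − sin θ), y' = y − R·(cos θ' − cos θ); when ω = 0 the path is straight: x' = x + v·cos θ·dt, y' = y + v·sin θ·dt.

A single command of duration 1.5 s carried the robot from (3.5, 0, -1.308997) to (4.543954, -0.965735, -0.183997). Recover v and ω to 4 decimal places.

v = 1.0000, ω = 0.7500

Δθ = -0.183997 − -1.308997 = 1.125000
ω = Δθ/dt = 1.125000/1.5 = 0.7500
R = Δx/(sin θ' − sin θ) = 1.3333
v = R·ω = 1.3333·0.7500 = 1.0000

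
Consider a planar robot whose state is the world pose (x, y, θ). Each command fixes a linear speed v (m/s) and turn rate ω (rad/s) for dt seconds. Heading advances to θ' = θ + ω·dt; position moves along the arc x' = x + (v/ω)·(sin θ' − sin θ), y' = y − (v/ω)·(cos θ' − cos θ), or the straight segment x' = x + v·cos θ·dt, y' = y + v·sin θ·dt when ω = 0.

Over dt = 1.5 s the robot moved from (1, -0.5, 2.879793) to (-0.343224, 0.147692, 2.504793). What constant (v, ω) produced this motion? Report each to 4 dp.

Δθ = 2.504793 − 2.879793 = -0.375000
ω = Δθ/dt = -0.375000/1.5 = -0.2500
R = Δx/(sin θ' − sin θ) = -4.0000
v = R·ω = -4.0000·-0.2500 = 1.0000

v = 1.0000, ω = -0.2500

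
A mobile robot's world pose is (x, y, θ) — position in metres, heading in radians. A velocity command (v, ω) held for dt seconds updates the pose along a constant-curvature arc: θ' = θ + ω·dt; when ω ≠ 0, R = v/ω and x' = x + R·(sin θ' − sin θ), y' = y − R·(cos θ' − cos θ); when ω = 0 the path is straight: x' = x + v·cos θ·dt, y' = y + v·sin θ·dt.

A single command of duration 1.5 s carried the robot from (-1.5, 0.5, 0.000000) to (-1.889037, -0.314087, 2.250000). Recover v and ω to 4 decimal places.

v = -0.7500, ω = 1.5000

Δθ = 2.250000 − 0.000000 = 2.250000
ω = Δθ/dt = 2.250000/1.5 = 1.5000
R = −Δy/(cos θ' − cos θ) = -0.5000
v = R·ω = -0.5000·1.5000 = -0.7500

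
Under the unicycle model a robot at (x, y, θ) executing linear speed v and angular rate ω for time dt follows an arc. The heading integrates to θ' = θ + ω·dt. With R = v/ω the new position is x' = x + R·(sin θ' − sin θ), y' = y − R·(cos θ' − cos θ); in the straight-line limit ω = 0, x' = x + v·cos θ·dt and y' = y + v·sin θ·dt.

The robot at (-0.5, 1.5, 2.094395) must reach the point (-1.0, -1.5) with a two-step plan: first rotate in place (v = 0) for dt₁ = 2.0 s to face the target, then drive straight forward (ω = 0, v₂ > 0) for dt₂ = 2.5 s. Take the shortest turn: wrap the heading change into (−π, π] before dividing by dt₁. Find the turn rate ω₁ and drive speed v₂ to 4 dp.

heading to target = atan2(-1.5−1.5, -1−-0.5) = -1.7359
Δθ = wrap(-1.7359 − 2.0944) = 2.4528; ω₁ = Δθ/dt₁ = 1.2264
distance = √((-1−-0.5)² + (-1.5−1.5)²) = 3.0414; v₂ = distance/dt₂ = 1.2166

ω₁ = 1.2264, v₂ = 1.2166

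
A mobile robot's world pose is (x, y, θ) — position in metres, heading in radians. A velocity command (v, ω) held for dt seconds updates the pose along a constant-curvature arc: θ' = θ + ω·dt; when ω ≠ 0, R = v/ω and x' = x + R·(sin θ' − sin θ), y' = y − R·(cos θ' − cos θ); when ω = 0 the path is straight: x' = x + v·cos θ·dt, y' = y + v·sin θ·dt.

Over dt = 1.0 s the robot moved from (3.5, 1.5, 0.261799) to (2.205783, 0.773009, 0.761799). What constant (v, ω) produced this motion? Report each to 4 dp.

v = -1.5000, ω = 0.5000

Δθ = 0.761799 − 0.261799 = 0.500000
ω = Δθ/dt = 0.500000/1.0 = 0.5000
R = Δx/(sin θ' − sin θ) = -3.0000
v = R·ω = -3.0000·0.5000 = -1.5000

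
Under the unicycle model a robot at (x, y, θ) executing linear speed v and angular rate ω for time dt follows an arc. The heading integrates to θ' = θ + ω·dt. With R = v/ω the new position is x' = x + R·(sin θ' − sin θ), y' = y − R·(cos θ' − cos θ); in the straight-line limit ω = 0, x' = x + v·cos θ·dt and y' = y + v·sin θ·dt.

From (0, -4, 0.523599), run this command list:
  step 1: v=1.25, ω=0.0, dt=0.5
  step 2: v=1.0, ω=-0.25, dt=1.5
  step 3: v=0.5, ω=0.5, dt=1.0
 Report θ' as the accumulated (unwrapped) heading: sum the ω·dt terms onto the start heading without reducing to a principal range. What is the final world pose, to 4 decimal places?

(2.4051, -3.0036, 0.6486)

step 1: θ'=0.5236 (straight) → pose (0.5413, -3.6875, 0.5236)
step 2: θ'=0.1486 (R=-4.0000) → pose (1.9491, -3.1957, 0.1486)
step 3: θ'=0.6486 (R=1.0000) → pose (2.4051, -3.0036, 0.6486)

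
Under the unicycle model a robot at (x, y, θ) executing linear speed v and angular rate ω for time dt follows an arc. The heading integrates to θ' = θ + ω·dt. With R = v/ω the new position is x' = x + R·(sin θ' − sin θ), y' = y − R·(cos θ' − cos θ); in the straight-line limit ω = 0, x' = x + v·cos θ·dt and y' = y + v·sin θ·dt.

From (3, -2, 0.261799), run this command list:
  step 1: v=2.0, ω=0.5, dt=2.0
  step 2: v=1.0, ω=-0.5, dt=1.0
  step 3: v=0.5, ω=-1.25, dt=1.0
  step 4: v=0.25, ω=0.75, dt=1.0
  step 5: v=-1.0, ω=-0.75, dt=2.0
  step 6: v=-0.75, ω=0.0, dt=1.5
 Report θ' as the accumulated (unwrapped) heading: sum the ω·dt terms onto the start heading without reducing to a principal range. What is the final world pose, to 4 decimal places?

step 1: θ'=1.2618 (R=4.0000) → pose (5.7753, 0.6473, 1.2618)
step 2: θ'=0.7618 (R=-2.0000) → pose (6.3001, 1.4863, 0.7618)
step 3: θ'=-0.4882 (R=-0.4000) → pose (6.7638, 1.5501, -0.4882)
step 4: θ'=0.2618 (R=0.3333) → pose (7.0064, 1.5225, 0.2618)
step 5: θ'=-1.2382 (R=1.3333) → pose (5.4011, 2.3751, -1.2382)
step 6: θ'=-1.2382 (straight) → pose (5.0338, 3.4384, -1.2382)

(5.0338, 3.4384, -1.2382)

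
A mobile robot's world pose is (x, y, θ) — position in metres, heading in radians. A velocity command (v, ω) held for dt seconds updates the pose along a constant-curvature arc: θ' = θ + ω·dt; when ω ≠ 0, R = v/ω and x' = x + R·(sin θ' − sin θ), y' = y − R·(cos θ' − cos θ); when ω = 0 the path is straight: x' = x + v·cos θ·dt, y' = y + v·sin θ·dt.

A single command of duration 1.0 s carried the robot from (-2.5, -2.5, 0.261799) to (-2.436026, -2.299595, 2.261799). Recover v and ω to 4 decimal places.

Δθ = 2.261799 − 0.261799 = 2.000000
ω = Δθ/dt = 2.000000/1.0 = 2.0000
R = −Δy/(cos θ' − cos θ) = 0.1250
v = R·ω = 0.1250·2.0000 = 0.2500

v = 0.2500, ω = 2.0000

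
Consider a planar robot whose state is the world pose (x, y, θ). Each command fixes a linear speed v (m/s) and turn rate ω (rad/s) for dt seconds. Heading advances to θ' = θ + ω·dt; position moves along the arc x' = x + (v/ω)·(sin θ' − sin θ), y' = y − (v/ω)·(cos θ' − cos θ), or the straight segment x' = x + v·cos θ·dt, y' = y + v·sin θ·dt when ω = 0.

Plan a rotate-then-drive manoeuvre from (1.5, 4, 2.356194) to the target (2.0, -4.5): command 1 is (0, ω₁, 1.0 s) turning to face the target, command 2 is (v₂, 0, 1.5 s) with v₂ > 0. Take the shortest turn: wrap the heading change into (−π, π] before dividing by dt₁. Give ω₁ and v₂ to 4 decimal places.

heading to target = atan2(-4.5−4, 2−1.5) = -1.5120
Δθ = wrap(-1.5120 − 2.3562) = 2.4150; ω₁ = Δθ/dt₁ = 2.4150
distance = √((2−1.5)² + (-4.5−4)²) = 8.5147; v₂ = distance/dt₂ = 5.6765

ω₁ = 2.4150, v₂ = 5.6765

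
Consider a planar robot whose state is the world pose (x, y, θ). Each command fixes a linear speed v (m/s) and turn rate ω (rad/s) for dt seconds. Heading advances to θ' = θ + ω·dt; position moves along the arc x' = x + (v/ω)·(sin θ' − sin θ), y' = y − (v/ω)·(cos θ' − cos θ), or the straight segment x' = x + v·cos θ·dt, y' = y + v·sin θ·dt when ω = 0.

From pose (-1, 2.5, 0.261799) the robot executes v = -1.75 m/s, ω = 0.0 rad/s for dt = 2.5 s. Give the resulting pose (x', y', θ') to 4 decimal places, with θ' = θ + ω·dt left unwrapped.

θ' = 0.2618 + 0.0·2.5 = 0.2618
ω = 0 → straight: x' = -1 + -1.75·cos(0.2618)·2.5 = -5.2259
y' = 2.5 + -1.75·sin(0.2618)·2.5 = 1.3677

(-5.2259, 1.3677, 0.2618)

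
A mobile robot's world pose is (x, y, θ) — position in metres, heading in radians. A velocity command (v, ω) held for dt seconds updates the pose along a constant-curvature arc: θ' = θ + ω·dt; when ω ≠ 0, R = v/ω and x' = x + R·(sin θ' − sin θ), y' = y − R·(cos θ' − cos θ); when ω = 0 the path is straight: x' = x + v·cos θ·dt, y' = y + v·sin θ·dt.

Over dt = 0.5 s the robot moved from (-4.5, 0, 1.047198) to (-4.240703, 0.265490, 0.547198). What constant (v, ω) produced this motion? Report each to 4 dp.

v = 0.7500, ω = -1.0000

Δθ = 0.547198 − 1.047198 = -0.500000
ω = Δθ/dt = -0.500000/0.5 = -1.0000
R = −Δy/(cos θ' − cos θ) = -0.7500
v = R·ω = -0.7500·-1.0000 = 0.7500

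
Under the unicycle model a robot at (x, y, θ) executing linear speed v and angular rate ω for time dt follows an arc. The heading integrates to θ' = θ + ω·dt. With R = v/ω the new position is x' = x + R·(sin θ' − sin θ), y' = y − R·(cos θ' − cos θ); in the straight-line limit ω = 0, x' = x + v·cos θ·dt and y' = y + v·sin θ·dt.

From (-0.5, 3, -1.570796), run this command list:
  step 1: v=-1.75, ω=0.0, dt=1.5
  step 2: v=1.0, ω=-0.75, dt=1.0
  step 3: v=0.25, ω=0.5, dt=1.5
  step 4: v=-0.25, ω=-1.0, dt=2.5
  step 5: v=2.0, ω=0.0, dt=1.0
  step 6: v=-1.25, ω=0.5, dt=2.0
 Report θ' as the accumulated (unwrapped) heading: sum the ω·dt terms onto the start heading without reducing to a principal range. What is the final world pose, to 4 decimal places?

step 1: θ'=-1.5708 (straight) → pose (-0.5000, 5.6250, -1.5708)
step 2: θ'=-2.3208 (R=-1.3333) → pose (-0.8577, 4.7161, -2.3208)
step 3: θ'=-1.5708 (R=0.5000) → pose (-0.9919, 4.3753, -1.5708)
step 4: θ'=-4.0708 (R=0.2500) → pose (-0.5416, 4.5249, -4.0708)
step 5: θ'=-4.0708 (straight) → pose (-1.7386, 6.1272, -4.0708)
step 6: θ'=-3.0708 (R=-2.5000) → pose (0.4411, 5.1297, -3.0708)

(0.4411, 5.1297, -3.0708)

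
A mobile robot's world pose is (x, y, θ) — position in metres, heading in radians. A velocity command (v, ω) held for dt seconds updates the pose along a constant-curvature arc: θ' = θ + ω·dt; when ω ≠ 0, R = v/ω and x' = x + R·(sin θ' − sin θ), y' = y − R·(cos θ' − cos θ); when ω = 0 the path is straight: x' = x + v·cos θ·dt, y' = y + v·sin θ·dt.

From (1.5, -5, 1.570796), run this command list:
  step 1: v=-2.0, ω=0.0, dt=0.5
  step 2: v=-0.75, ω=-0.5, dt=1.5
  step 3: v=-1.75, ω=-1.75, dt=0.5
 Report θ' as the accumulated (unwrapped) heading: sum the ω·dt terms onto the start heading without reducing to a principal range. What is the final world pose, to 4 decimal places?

step 1: θ'=1.5708 (straight) → pose (1.5000, -6.0000, 1.5708)
step 2: θ'=0.8208 (R=1.5000) → pose (1.0975, -7.0225, 0.8208)
step 3: θ'=-0.0542 (R=1.0000) → pose (0.3117, -7.3394, -0.0542)

(0.3117, -7.3394, -0.0542)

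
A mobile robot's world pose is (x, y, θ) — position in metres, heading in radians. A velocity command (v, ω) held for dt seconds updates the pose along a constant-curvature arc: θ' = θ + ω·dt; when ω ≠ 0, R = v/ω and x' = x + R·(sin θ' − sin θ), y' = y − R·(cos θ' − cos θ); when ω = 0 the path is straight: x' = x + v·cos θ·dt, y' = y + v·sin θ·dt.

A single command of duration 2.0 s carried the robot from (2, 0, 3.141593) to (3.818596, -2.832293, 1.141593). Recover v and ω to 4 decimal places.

v = -2.0000, ω = -1.0000

Δθ = 1.141593 − 3.141593 = -2.000000
ω = Δθ/dt = -2.000000/2.0 = -1.0000
R = −Δy/(cos θ' − cos θ) = 2.0000
v = R·ω = 2.0000·-1.0000 = -2.0000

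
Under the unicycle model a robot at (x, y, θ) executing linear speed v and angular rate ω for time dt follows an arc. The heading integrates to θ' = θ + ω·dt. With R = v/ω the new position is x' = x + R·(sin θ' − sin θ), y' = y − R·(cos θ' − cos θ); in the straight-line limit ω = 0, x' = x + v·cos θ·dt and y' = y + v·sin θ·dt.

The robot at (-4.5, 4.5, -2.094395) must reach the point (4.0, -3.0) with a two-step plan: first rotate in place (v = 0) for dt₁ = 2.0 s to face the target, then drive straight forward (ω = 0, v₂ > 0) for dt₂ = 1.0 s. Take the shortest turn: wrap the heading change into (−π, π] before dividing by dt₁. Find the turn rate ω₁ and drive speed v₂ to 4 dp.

ω₁ = 0.6857, v₂ = 11.3358

heading to target = atan2(-3−4.5, 4−-4.5) = -0.7230
Δθ = wrap(-0.7230 − -2.0944) = 1.3714; ω₁ = Δθ/dt₁ = 0.6857
distance = √((4−-4.5)² + (-3−4.5)²) = 11.3358; v₂ = distance/dt₂ = 11.3358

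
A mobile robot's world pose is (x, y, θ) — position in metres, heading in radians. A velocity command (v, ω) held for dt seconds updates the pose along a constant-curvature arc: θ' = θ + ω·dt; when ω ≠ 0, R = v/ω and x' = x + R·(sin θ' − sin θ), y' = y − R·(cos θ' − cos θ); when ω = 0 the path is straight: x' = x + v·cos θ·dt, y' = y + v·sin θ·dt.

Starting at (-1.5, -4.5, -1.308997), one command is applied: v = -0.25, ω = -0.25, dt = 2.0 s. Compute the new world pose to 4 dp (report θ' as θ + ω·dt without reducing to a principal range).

(-1.5058, -4.0052, -1.8090)

θ' = -1.3090 + -0.25·2.0 = -1.8090
R = v/ω = -0.25/-0.25 = 1.0000
x' = -1.5 + 1.0000·(sin -1.8090 − sin -1.3090) = -1.5058
y' = -4.5 − 1.0000·(cos -1.8090 − cos -1.3090) = -4.0052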